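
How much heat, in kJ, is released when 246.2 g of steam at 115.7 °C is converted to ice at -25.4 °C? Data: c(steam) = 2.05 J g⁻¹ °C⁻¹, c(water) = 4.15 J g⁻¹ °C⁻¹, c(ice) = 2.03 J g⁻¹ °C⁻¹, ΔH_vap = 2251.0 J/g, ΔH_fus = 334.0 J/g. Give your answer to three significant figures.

q = 759 kJ

q1 (cool steam 115.7→100 °C): 246.2 × 2.05 × 15.7 = 7924 J
q2 (condense at 100 °C): 246.2 × 2251.0 = 554196 J
q3 (cool water 100→0 °C): 246.2 × 4.15 × 100.0 = 102173 J
q4 (freeze at 0 °C): 246.2 × 334.0 = 82231 J
q5 (cool ice 0→-25.4 °C): 246.2 × 2.03 × 25.4 = 12695 J
Total: 7924 + 554196 + 102173 + 82231 + 12695 = 759219 J = 759 kJ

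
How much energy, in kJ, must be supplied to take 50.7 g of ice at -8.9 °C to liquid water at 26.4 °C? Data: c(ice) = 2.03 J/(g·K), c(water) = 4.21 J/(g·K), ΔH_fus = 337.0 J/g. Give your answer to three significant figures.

q = 23.6 kJ

q1 (heat ice -8.9→0.0 °C): 50.7 × 2.03 × 8.9 = 916 J
q2 (melt at 0 °C): 50.7 × 337.0 = 17086 J
q3 (heat water 0.0→26.4 °C): 50.7 × 4.21 × 26.4 = 5635 J
Total: 916 + 17086 + 5635 = 23637 J = 23.6 kJ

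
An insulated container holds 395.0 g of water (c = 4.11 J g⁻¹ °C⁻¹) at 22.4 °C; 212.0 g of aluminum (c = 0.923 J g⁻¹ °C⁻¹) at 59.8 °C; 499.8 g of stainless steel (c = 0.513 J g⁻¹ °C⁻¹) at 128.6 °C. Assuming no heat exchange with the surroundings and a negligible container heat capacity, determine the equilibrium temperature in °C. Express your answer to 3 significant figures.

Σ mᵢcᵢ(T − Tᵢ) = 0  ⇒  T = Σ mᵢcᵢTᵢ / Σ mᵢcᵢ
Σ mᵢcᵢ = 395.0×4.11 + 212.0×0.923 + 499.8×0.513 = 2075.5234
Σ mᵢcᵢTᵢ = 1623.45×22.4 + 195.676×59.8 + 256.3974×128.6 = 81039
T = 81039 / 2075.5234 = 39.045 °C

T_f = 39.0 °C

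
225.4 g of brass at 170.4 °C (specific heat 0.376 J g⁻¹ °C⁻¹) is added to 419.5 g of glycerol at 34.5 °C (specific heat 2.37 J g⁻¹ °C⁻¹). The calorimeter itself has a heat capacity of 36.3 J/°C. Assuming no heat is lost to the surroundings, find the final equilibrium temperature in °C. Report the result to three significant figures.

Heat lost by brass = heat gained by glycerol + calorimeter.
(225.4)(0.376)(170.4 − T) = [(419.5)(2.37) + 36.3](T − 34.5)
84.7504 (170.4 − T) = 1030.515 (T − 34.5)
14441 − 84.7504 T = 1030.515 T − 35553
49994 = 1115.2654 T
T = 44.83 °C

T_f = 44.8 °C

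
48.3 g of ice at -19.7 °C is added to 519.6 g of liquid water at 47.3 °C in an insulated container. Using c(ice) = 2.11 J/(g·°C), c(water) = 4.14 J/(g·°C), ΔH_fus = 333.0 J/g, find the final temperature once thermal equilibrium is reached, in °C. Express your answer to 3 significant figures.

Heat to bring ice to 0 °C and melt it: q₁ = 48.3×2.11×19.7 + 48.3×333.0 = 18092 J
Heat the water can supply cooling to 0 °C: 519.6×4.14×47.3 = 101749 J > q₁, so all ice melts.
Energy balance: 519.6×4.14×(47.3 − T) = 18092 + 48.3×4.14×(T − 0)
2151.144(47.3 − T) = 18092 + 199.962 T
101749 − 18092 = 2351.106 T
T = 83657 / 2351.106 = 35.58 °C

T_f = 35.6 °C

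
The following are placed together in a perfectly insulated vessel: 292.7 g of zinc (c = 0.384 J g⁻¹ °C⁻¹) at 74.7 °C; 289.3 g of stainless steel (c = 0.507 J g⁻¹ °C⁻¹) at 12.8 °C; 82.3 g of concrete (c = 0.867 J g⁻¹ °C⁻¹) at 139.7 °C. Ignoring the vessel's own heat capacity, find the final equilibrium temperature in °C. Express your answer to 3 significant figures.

Σ mᵢcᵢ(T − Tᵢ) = 0  ⇒  T = Σ mᵢcᵢTᵢ / Σ mᵢcᵢ
Σ mᵢcᵢ = 292.7×0.384 + 289.3×0.507 + 82.3×0.867 = 330.4260
Σ mᵢcᵢTᵢ = 112.3968×74.7 + 146.6751×12.8 + 71.3541×139.7 = 20242
T = 20242 / 330.4260 = 61.26 °C

T_f = 61.3 °C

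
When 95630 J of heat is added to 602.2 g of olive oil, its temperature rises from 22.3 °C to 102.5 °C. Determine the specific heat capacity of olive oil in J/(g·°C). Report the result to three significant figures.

c = 1.98 J/(g·°C)

c = q / (m ΔT) = 95630 / (602.2 × 80.2)
c = 95630 / 48296.44 = 1.98 J/(g·°C)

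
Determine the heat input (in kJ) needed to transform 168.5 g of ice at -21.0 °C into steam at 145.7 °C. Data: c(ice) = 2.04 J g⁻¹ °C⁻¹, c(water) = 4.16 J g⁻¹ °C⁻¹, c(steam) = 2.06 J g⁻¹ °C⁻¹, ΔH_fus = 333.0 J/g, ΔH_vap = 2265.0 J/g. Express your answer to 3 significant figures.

q = 531 kJ

q1 (heat ice -21.0→0.0 °C): 168.5 × 2.04 × 21.0 = 7219 J
q2 (melt at 0 °C): 168.5 × 333.0 = 56111 J
q3 (heat water 0.0→100.0 °C): 168.5 × 4.16 × 100.0 = 70096 J
q4 (vaporize at 100 °C): 168.5 × 2265.0 = 381653 J
q5 (heat steam 100.0→145.7 °C): 168.5 × 2.06 × 45.7 = 15863 J
Total: 7219 + 56111 + 70096 + 381653 + 15863 = 530942 J = 531 kJ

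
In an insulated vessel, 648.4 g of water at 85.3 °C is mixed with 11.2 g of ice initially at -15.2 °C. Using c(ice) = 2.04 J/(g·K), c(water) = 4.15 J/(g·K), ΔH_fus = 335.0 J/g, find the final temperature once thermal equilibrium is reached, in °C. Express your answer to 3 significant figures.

T_f = 82.4 °C

Heat to bring ice to 0 °C and melt it: q₁ = 11.2×2.04×15.2 + 11.2×335.0 = 4099.3 J
Heat the water can supply cooling to 0 °C: 648.4×4.15×85.3 = 229530 J > q₁, so all ice melts.
Energy balance: 648.4×4.15×(85.3 − T) = 4099.3 + 11.2×4.15×(T − 0)
2690.86(85.3 − T) = 4099.3 + 46.48 T
229530 − 4099.3 = 2737.34 T
T = 225430.7 / 2737.34 = 82.35 °C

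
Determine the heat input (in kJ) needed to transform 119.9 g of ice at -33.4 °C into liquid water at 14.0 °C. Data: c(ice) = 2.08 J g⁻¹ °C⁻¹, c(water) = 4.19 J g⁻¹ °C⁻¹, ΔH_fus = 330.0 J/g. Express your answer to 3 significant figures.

q1 (heat ice -33.4→0.0 °C): 119.9 × 2.08 × 33.4 = 8330 J
q2 (melt at 0 °C): 119.9 × 330.0 = 39567 J
q3 (heat water 0.0→14.0 °C): 119.9 × 4.19 × 14.0 = 7033 J
Total: 8330 + 39567 + 7033 = 54930 J = 54.9 kJ

q = 54.9 kJ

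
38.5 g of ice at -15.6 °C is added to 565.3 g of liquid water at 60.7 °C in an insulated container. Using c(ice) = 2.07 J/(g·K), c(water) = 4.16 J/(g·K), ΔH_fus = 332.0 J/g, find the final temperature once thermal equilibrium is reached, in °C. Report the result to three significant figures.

T_f = 51.2 °C

Heat to bring ice to 0 °C and melt it: q₁ = 38.5×2.07×15.6 + 38.5×332.0 = 14025 J
Heat the water can supply cooling to 0 °C: 565.3×4.16×60.7 = 142745 J > q₁, so all ice melts.
Energy balance: 565.3×4.16×(60.7 − T) = 14025 + 38.5×4.16×(T − 0)
2351.648(60.7 − T) = 14025 + 160.16 T
142745 − 14025 = 2511.808 T
T = 128720 / 2511.808 = 51.246 °C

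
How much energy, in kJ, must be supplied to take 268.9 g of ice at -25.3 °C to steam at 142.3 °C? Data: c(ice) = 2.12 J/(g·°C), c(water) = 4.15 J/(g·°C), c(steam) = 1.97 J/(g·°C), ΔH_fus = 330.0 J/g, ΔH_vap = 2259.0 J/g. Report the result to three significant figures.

q1 (heat ice -25.3→0.0 °C): 268.9 × 2.12 × 25.3 = 14423 J
q2 (melt at 0 °C): 268.9 × 330.0 = 88737 J
q3 (heat water 0.0→100.0 °C): 268.9 × 4.15 × 100.0 = 111594 J
q4 (vaporize at 100 °C): 268.9 × 2259.0 = 607445 J
q5 (heat steam 100.0→142.3 °C): 268.9 × 1.97 × 42.3 = 22408 J
Total: 14423 + 88737 + 111594 + 607445 + 22408 = 844607 J = 845 kJ

q = 845 kJ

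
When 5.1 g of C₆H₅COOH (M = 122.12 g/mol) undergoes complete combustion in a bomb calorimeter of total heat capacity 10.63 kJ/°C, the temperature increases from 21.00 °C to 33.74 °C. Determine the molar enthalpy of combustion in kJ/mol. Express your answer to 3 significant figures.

ΔH = -3240 kJ/mol

ΔT = 33.74 − 21.00 = 12.74 °C
q_cal = C_cal × ΔT = 10.63 × 12.74 = 135.4262 kJ
n = 5.1 / 122.12 = 0.04176 mol
q_rxn = −q_cal = -135.4262 kJ
ΔH = -135.4262 / 0.04176 = -3243 kJ/mol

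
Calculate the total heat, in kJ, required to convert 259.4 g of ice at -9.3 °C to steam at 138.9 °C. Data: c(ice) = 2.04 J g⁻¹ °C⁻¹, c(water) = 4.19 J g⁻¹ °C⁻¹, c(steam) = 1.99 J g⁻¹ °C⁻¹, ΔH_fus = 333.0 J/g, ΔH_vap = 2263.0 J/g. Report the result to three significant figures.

q1 (heat ice -9.3→0.0 °C): 259.4 × 2.04 × 9.3 = 4921 J
q2 (melt at 0 °C): 259.4 × 333.0 = 86380 J
q3 (heat water 0.0→100.0 °C): 259.4 × 4.19 × 100.0 = 108689 J
q4 (vaporize at 100 °C): 259.4 × 2263.0 = 587022 J
q5 (heat steam 100.0→138.9 °C): 259.4 × 1.99 × 38.9 = 20080 J
Total: 4921 + 86380 + 108689 + 587022 + 20080 = 807092 J = 807 kJ

q = 807 kJ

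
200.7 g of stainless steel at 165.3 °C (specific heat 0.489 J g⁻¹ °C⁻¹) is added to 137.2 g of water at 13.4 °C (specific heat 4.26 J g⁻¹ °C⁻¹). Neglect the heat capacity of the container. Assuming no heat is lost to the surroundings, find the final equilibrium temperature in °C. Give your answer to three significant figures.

T_f = 35.2 °C

Heat lost by stainless steel = heat gained by water.
(200.7)(0.489)(165.3 − T) = (137.2)(4.26)(T − 13.4)
98.1423 (165.3 − T) = 584.472 (T − 13.4)
16223 − 98.1423 T = 584.472 T − 7831.9
24054.9 = 682.6143 T
T = 35.24 °C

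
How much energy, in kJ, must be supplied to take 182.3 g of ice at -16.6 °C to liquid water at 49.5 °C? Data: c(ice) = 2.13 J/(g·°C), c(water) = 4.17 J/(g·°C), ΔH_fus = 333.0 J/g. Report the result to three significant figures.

q1 (heat ice -16.6→0.0 °C): 182.3 × 2.13 × 16.6 = 6446 J
q2 (melt at 0 °C): 182.3 × 333.0 = 60706 J
q3 (heat water 0.0→49.5 °C): 182.3 × 4.17 × 49.5 = 37629 J
Total: 6446 + 60706 + 37629 = 104781 J = 105 kJ

q = 105 kJ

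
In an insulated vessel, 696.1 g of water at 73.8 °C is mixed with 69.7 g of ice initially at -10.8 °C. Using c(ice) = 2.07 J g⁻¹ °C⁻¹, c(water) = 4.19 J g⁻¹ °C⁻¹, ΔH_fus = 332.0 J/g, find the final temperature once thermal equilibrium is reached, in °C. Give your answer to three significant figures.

T_f = 59.4 °C

Heat to bring ice to 0 °C and melt it: q₁ = 69.7×2.07×10.8 + 69.7×332.0 = 24699 J
Heat the water can supply cooling to 0 °C: 696.1×4.19×73.8 = 215249 J > q₁, so all ice melts.
Energy balance: 696.1×4.19×(73.8 − T) = 24699 + 69.7×4.19×(T − 0)
2916.659(73.8 − T) = 24699 + 292.043 T
215249 − 24699 = 3208.702 T
T = 190550 / 3208.702 = 59.39 °C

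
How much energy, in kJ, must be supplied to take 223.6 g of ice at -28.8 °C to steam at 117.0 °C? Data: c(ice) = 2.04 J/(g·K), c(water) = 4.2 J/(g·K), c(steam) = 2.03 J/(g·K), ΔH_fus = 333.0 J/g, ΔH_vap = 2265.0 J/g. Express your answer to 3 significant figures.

q1 (heat ice -28.8→0.0 °C): 223.6 × 2.04 × 28.8 = 13137 J
q2 (melt at 0 °C): 223.6 × 333.0 = 74459 J
q3 (heat water 0.0→100.0 °C): 223.6 × 4.2 × 100.0 = 93912 J
q4 (vaporize at 100 °C): 223.6 × 2265.0 = 506454 J
q5 (heat steam 100.0→117.0 °C): 223.6 × 2.03 × 17.0 = 7716 J
Total: 13137 + 74459 + 93912 + 506454 + 7716 = 695678 J = 696 kJ

q = 696 kJ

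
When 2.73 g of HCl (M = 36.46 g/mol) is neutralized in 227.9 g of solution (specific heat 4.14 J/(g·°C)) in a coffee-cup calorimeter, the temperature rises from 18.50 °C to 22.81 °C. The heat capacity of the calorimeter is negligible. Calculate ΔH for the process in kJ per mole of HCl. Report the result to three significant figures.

|ΔT| = |22.81 − 18.50| = 4.31 °C
|q_surr| = (227.9 × 4.14) × 4.31 = 943.506 × 4.31 = 4067 J
n(HCl) = 2.73 / 36.46 = 0.07488 mol
Temperature rose, so q_rxn = −|q_surr| = -4.067 kJ
ΔH = q_rxn / n = -54.31 kJ/mol

ΔH = -54.3 kJ/mol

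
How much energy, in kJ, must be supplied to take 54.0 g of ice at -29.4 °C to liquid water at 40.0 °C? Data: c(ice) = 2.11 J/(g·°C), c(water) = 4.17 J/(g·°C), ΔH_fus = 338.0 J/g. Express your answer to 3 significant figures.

q1 (heat ice -29.4→0.0 °C): 54.0 × 2.11 × 29.4 = 3350 J
q2 (melt at 0 °C): 54.0 × 338.0 = 18252 J
q3 (heat water 0.0→40.0 °C): 54.0 × 4.17 × 40.0 = 9007 J
Total: 3350 + 18252 + 9007 = 30609 J = 30.6 kJ

q = 30.6 kJ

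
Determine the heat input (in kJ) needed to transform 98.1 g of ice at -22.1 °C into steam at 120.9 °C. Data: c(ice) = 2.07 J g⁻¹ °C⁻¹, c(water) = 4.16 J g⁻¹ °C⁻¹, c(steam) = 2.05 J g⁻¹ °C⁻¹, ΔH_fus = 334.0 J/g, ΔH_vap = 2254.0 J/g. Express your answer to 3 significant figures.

q = 303 kJ

q1 (heat ice -22.1→0.0 °C): 98.1 × 2.07 × 22.1 = 4488 J
q2 (melt at 0 °C): 98.1 × 334.0 = 32765 J
q3 (heat water 0.0→100.0 °C): 98.1 × 4.16 × 100.0 = 40810 J
q4 (vaporize at 100 °C): 98.1 × 2254.0 = 221117 J
q5 (heat steam 100.0→120.9 °C): 98.1 × 2.05 × 20.9 = 4203 J
Total: 4488 + 32765 + 40810 + 221117 + 4203 = 303383 J = 303 kJ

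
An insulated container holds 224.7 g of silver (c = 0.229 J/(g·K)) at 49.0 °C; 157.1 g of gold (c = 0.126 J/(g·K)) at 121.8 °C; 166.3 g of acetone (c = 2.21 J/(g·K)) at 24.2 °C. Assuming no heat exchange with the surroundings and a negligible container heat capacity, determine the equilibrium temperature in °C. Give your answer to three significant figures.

T_f = 31.5 °C

Σ mᵢcᵢ(T − Tᵢ) = 0  ⇒  T = Σ mᵢcᵢTᵢ / Σ mᵢcᵢ
Σ mᵢcᵢ = 224.7×0.229 + 157.1×0.126 + 166.3×2.21 = 438.7739
Σ mᵢcᵢTᵢ = 51.4563×49.0 + 19.7946×121.8 + 367.523×24.2 = 13826
T = 13826 / 438.7739 = 31.51 °C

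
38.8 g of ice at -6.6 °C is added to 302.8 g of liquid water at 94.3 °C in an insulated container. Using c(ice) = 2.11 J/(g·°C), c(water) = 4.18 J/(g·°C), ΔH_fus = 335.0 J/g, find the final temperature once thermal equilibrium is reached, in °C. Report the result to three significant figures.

T_f = 74.1 °C

Heat to bring ice to 0 °C and melt it: q₁ = 38.8×2.11×6.6 + 38.8×335.0 = 13538 J
Heat the water can supply cooling to 0 °C: 302.8×4.18×94.3 = 119356 J > q₁, so all ice melts.
Energy balance: 302.8×4.18×(94.3 − T) = 13538 + 38.8×4.18×(T − 0)
1265.704(94.3 − T) = 13538 + 162.184 T
119356 − 13538 = 1427.888 T
T = 105818 / 1427.888 = 74.11 °C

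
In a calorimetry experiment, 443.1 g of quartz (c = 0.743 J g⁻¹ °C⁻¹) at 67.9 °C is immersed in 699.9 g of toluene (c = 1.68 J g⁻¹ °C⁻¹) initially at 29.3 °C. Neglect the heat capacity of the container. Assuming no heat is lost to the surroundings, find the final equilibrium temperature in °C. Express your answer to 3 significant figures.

T_f = 37.7 °C

Heat lost by quartz = heat gained by toluene.
(443.1)(0.743)(67.9 − T) = (699.9)(1.68)(T − 29.3)
329.2233 (67.9 − T) = 1175.832 (T − 29.3)
22354 − 329.2233 T = 1175.832 T − 34452
56806 = 1505.0553 T
T = 37.74 °C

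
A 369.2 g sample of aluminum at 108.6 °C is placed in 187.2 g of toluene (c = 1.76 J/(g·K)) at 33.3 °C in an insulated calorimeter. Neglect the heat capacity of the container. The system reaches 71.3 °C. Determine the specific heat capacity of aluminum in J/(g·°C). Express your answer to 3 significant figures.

c = 0.909 J/(g·°C)

q_gained = (187.2 × 1.76) × (71.3 − 33.3) = 12520 J
q_lost = 369.2 × c × (108.6 − 71.3) = 13771.16 c
Set equal: c = 12520 / 13771.16 = 0.909 J/(g·°C)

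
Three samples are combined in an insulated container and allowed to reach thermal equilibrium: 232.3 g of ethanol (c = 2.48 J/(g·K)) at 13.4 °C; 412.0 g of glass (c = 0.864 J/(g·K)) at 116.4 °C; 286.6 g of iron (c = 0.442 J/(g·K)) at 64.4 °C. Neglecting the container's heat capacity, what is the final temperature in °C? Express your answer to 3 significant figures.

T_f = 54.1 °C

Σ mᵢcᵢ(T − Tᵢ) = 0  ⇒  T = Σ mᵢcᵢTᵢ / Σ mᵢcᵢ
Σ mᵢcᵢ = 232.3×2.48 + 412.0×0.864 + 286.6×0.442 = 1058.7492
Σ mᵢcᵢTᵢ = 576.104×13.4 + 355.968×116.4 + 126.6772×64.4 = 57312
T = 57312 / 1058.7492 = 54.13 °C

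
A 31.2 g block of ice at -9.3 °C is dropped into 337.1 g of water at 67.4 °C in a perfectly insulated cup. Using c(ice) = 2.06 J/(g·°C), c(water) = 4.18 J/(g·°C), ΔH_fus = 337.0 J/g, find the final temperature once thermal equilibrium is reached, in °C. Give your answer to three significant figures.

Heat to bring ice to 0 °C and melt it: q₁ = 31.2×2.06×9.3 + 31.2×337.0 = 11112 J
Heat the water can supply cooling to 0 °C: 337.1×4.18×67.4 = 94971.9 J > q₁, so all ice melts.
Energy balance: 337.1×4.18×(67.4 − T) = 11112 + 31.2×4.18×(T − 0)
1409.078(67.4 − T) = 11112 + 130.416 T
94971.9 − 11112 = 1539.494 T
T = 83859.9 / 1539.494 = 54.47 °C

T_f = 54.5 °C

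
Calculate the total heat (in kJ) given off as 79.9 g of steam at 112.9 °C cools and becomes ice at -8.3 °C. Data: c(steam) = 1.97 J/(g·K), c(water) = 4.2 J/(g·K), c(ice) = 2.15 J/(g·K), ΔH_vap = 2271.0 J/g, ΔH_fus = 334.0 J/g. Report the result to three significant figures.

q = 245 kJ

q1 (cool steam 112.9→100 °C): 79.9 × 1.97 × 12.9 = 2030 J
q2 (condense at 100 °C): 79.9 × 2271.0 = 181453 J
q3 (cool water 100→0 °C): 79.9 × 4.2 × 100.0 = 33558 J
q4 (freeze at 0 °C): 79.9 × 334.0 = 26687 J
q5 (cool ice 0→-8.3 °C): 79.9 × 2.15 × 8.3 = 1426 J
Total: 2030 + 181453 + 33558 + 26687 + 1426 = 245154 J = 245 kJ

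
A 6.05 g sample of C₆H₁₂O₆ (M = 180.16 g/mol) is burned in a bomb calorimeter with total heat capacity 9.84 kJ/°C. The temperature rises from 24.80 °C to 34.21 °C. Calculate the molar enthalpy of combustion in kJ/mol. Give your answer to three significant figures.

ΔT = 34.21 − 24.80 = 9.41 °C
q_cal = C_cal × ΔT = 9.84 × 9.41 = 92.5944 kJ
n = 6.05 / 180.16 = 0.03358 mol
q_rxn = −q_cal = -92.5944 kJ
ΔH = -92.5944 / 0.03358 = -2757 kJ/mol

ΔH = -2760 kJ/mol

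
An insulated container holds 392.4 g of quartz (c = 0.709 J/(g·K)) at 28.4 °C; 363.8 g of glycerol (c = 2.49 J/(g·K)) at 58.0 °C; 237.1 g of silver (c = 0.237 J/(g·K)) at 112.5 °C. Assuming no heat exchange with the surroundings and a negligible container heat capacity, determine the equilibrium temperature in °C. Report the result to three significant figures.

Σ mᵢcᵢ(T − Tᵢ) = 0  ⇒  T = Σ mᵢcᵢTᵢ / Σ mᵢcᵢ
Σ mᵢcᵢ = 392.4×0.709 + 363.8×2.49 + 237.1×0.237 = 1240.2663
Σ mᵢcᵢTᵢ = 278.2116×28.4 + 905.862×58.0 + 56.1927×112.5 = 66763
T = 66763 / 1240.2663 = 53.83 °C

T_f = 53.8 °C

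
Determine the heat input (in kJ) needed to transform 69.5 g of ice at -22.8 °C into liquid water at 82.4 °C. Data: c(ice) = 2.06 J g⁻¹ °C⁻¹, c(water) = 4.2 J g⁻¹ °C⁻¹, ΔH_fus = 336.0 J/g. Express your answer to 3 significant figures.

q = 50.7 kJ

q1 (heat ice -22.8→0.0 °C): 69.5 × 2.06 × 22.8 = 3264 J
q2 (melt at 0 °C): 69.5 × 336.0 = 23352 J
q3 (heat water 0.0→82.4 °C): 69.5 × 4.2 × 82.4 = 24053 J
Total: 3264 + 23352 + 24053 = 50669 J = 50.7 kJ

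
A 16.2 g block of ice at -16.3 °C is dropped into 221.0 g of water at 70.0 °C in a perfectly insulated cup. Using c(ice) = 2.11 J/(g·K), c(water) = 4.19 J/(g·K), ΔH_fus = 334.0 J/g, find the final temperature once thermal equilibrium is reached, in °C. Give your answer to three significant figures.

Heat to bring ice to 0 °C and melt it: q₁ = 16.2×2.11×16.3 + 16.2×334.0 = 5968.0 J
Heat the water can supply cooling to 0 °C: 221.0×4.19×70.0 = 64819.3 J > q₁, so all ice melts.
Energy balance: 221.0×4.19×(70.0 − T) = 5968.0 + 16.2×4.19×(T − 0)
925.99(70.0 − T) = 5968.0 + 67.878 T
64819.3 − 5968.0 = 993.868 T
T = 58851.3 / 993.868 = 59.21 °C

T_f = 59.2 °C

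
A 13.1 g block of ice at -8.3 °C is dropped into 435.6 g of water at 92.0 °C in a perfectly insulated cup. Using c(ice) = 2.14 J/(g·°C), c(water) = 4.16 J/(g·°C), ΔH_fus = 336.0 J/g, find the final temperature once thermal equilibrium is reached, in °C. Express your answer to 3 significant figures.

T_f = 86.8 °C

Heat to bring ice to 0 °C and melt it: q₁ = 13.1×2.14×8.3 + 13.1×336.0 = 4634.3 J
Heat the water can supply cooling to 0 °C: 435.6×4.16×92.0 = 166713 J > q₁, so all ice melts.
Energy balance: 435.6×4.16×(92.0 − T) = 4634.3 + 13.1×4.16×(T − 0)
1812.096(92.0 − T) = 4634.3 + 54.496 T
166713 − 4634.3 = 1866.592 T
T = 162078.7 / 1866.592 = 86.83 °C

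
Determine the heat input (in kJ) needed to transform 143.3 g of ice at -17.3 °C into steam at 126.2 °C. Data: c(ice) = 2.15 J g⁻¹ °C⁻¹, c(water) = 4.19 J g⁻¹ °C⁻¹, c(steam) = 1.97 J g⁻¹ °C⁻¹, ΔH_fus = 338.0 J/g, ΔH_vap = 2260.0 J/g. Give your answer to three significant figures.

q1 (heat ice -17.3→0.0 °C): 143.3 × 2.15 × 17.3 = 5330 J
q2 (melt at 0 °C): 143.3 × 338.0 = 48435 J
q3 (heat water 0.0→100.0 °C): 143.3 × 4.19 × 100.0 = 60043 J
q4 (vaporize at 100 °C): 143.3 × 2260.0 = 323858 J
q5 (heat steam 100.0→126.2 °C): 143.3 × 1.97 × 26.2 = 7396 J
Total: 5330 + 48435 + 60043 + 323858 + 7396 = 445062 J = 445 kJ

q = 445 kJ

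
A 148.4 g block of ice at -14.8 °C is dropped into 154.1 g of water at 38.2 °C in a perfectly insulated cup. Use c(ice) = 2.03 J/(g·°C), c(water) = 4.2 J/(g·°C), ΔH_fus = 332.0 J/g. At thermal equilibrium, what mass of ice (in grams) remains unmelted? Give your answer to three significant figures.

m_ice remaining = 87.4 g

Heat to warm all ice to 0 °C: 148.4×2.03×14.8 = 4458.5 J
Heat released by water cooling to 0 °C: 154.1×4.2×38.2 = 24724 J
24724 J < 4458.5 + 148.4×332.0 = 53727.3 J, so not all ice melts; final T = 0 °C.
Heat left for melting: 24724 − 4458.5 = 20265.5 J
Mass melted = 20265.5 / 332.0 = 61.04 g
Ice remaining = 148.4 − 61.04 = 87.36 g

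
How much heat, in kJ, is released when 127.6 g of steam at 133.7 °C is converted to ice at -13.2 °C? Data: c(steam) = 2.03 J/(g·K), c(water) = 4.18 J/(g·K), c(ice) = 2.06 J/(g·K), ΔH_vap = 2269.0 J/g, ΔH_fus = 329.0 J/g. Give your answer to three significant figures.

q = 397 kJ

q1 (cool steam 133.7→100 °C): 127.6 × 2.03 × 33.7 = 8729 J
q2 (condense at 100 °C): 127.6 × 2269.0 = 289524 J
q3 (cool water 100→0 °C): 127.6 × 4.18 × 100.0 = 53337 J
q4 (freeze at 0 °C): 127.6 × 329.0 = 41980 J
q5 (cool ice 0→-13.2 °C): 127.6 × 2.06 × 13.2 = 3470 J
Total: 8729 + 289524 + 53337 + 41980 + 3470 = 397040 J = 397 kJ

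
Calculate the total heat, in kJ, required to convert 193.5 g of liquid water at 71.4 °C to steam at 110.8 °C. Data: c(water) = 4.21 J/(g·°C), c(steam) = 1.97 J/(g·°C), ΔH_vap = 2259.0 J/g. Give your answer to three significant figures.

q1 (heat water 71.4→100.0 °C): 193.5 × 4.21 × 28.6 = 23299 J
q2 (vaporize at 100 °C): 193.5 × 2259.0 = 437117 J
q3 (heat steam 100.0→110.8 °C): 193.5 × 1.97 × 10.8 = 4117 J
Total: 23299 + 437117 + 4117 = 464533 J = 465 kJ

q = 465 kJ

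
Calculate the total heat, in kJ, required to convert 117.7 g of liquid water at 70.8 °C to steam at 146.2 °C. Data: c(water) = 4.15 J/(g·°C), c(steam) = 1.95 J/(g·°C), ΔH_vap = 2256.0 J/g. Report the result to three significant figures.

q1 (heat water 70.8→100.0 °C): 117.7 × 4.15 × 29.2 = 14263 J
q2 (vaporize at 100 °C): 117.7 × 2256.0 = 265531 J
q3 (heat steam 100.0→146.2 °C): 117.7 × 1.95 × 46.2 = 10604 J
Total: 14263 + 265531 + 10604 = 290398 J = 290 kJ

q = 290 kJ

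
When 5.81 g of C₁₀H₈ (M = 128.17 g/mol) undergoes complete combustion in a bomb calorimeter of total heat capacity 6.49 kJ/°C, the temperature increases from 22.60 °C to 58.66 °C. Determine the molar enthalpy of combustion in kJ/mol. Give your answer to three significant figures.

ΔH = -5160 kJ/mol

ΔT = 58.66 − 22.60 = 36.06 °C
q_cal = C_cal × ΔT = 6.49 × 36.06 = 234.0294 kJ
n = 5.81 / 128.17 = 0.04533 mol
q_rxn = −q_cal = -234.0294 kJ
ΔH = -234.0294 / 0.04533 = -5163 kJ/mol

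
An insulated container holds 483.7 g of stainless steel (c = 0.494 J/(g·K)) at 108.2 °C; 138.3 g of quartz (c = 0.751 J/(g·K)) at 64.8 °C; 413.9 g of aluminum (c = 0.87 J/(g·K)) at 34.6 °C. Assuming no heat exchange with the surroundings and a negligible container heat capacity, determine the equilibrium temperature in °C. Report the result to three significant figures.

T_f = 64.1 °C

Σ mᵢcᵢ(T − Tᵢ) = 0  ⇒  T = Σ mᵢcᵢTᵢ / Σ mᵢcᵢ
Σ mᵢcᵢ = 483.7×0.494 + 138.3×0.751 + 413.9×0.87 = 702.9041
Σ mᵢcᵢTᵢ = 238.9478×108.2 + 103.8633×64.8 + 360.093×34.6 = 45044
T = 45044 / 702.9041 = 64.08 °C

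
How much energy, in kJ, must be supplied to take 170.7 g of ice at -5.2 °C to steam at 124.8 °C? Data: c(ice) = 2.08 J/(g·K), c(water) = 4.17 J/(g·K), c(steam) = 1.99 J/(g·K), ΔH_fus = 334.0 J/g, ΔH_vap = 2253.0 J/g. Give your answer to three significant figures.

q1 (heat ice -5.2→0.0 °C): 170.7 × 2.08 × 5.2 = 1846 J
q2 (melt at 0 °C): 170.7 × 334.0 = 57014 J
q3 (heat water 0.0→100.0 °C): 170.7 × 4.17 × 100.0 = 71182 J
q4 (vaporize at 100 °C): 170.7 × 2253.0 = 384587 J
q5 (heat steam 100.0→124.8 °C): 170.7 × 1.99 × 24.8 = 8424 J
Total: 1846 + 57014 + 71182 + 384587 + 8424 = 523053 J = 523 kJ

q = 523 kJ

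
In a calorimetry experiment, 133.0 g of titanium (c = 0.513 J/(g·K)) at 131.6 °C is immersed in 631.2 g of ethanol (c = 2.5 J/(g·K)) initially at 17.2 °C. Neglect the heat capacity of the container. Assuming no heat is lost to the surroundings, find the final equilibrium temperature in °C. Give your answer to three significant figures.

T_f = 21.9 °C

Heat lost by titanium = heat gained by ethanol.
(133.0)(0.513)(131.6 − T) = (631.2)(2.5)(T − 17.2)
68.229 (131.6 − T) = 1578 (T − 17.2)
8978.9 − 68.229 T = 1578 T − 27142
36120.9 = 1646.229 T
T = 21.94 °C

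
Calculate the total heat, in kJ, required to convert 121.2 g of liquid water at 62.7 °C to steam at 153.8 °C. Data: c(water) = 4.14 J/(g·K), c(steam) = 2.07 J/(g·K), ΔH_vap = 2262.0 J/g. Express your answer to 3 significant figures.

q1 (heat water 62.7→100.0 °C): 121.2 × 4.14 × 37.3 = 18716 J
q2 (vaporize at 100 °C): 121.2 × 2262.0 = 274154 J
q3 (heat steam 100.0→153.8 °C): 121.2 × 2.07 × 53.8 = 13498 J
Total: 18716 + 274154 + 13498 = 306368 J = 306 kJ

q = 306 kJ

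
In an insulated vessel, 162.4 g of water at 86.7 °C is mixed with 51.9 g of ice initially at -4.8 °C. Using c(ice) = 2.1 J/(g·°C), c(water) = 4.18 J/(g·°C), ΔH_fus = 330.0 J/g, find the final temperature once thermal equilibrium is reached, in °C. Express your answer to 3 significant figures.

T_f = 46.0 °C

Heat to bring ice to 0 °C and melt it: q₁ = 51.9×2.1×4.8 + 51.9×330.0 = 17650 J
Heat the water can supply cooling to 0 °C: 162.4×4.18×86.7 = 58854.7 J > q₁, so all ice melts.
Energy balance: 162.4×4.18×(86.7 − T) = 17650 + 51.9×4.18×(T − 0)
678.832(86.7 − T) = 17650 + 216.942 T
58854.7 − 17650 = 895.774 T
T = 41204.7 / 895.774 = 46.00 °C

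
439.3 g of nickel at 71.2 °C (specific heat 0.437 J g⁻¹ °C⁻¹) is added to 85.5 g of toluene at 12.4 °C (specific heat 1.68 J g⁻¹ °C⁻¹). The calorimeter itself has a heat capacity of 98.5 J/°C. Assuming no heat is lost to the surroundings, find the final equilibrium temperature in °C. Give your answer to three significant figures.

T_f = 38.4 °C

Heat lost by nickel = heat gained by toluene + calorimeter.
(439.3)(0.437)(71.2 − T) = [(85.5)(1.68) + 98.5](T − 12.4)
191.9741 (71.2 − T) = 242.14 (T − 12.4)
13669 − 191.9741 T = 242.14 T − 3002.5
16671.5 = 434.1141 T
T = 38.40 °C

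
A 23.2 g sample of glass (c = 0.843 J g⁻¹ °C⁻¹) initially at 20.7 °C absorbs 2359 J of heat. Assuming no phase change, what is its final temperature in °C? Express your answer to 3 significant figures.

T_f = 141 °C

ΔT = q / (m c) = 2359 / (23.2 × 0.843) = 120.6 °C
T_f = 20.7 + 120.6 = 141.3 °C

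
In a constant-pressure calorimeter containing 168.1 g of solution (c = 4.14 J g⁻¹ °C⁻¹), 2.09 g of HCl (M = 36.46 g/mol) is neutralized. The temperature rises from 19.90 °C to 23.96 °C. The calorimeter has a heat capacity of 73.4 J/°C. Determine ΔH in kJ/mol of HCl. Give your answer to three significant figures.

ΔH = -54.5 kJ/mol

|ΔT| = |23.96 − 19.90| = 4.06 °C
|q_surr| = (168.1 × 4.14 + 73.4) × 4.06 = 769.334 × 4.06 = 3123 J
n(HCl) = 2.09 / 36.46 = 0.05732 mol
Temperature rose, so q_rxn = −|q_surr| = -3.123 kJ
ΔH = q_rxn / n = -54.48 kJ/mol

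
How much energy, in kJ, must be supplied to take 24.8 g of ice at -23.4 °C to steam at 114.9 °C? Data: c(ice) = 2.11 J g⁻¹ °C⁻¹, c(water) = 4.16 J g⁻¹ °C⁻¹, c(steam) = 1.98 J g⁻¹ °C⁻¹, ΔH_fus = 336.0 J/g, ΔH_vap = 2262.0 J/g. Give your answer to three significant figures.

q1 (heat ice -23.4→0.0 °C): 24.8 × 2.11 × 23.4 = 1224 J
q2 (melt at 0 °C): 24.8 × 336.0 = 8333 J
q3 (heat water 0.0→100.0 °C): 24.8 × 4.16 × 100.0 = 10317 J
q4 (vaporize at 100 °C): 24.8 × 2262.0 = 56098 J
q5 (heat steam 100.0→114.9 °C): 24.8 × 1.98 × 14.9 = 732 J
Total: 1224 + 8333 + 10317 + 56098 + 732 = 76704 J = 76.7 kJ

q = 76.7 kJ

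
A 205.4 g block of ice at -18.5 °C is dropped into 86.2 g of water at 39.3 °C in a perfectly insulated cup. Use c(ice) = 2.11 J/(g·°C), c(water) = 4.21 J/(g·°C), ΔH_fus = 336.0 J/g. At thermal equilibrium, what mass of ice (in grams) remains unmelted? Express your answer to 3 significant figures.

Heat to warm all ice to 0 °C: 205.4×2.11×18.5 = 8017.8 J
Heat released by water cooling to 0 °C: 86.2×4.21×39.3 = 14262 J
14262 J < 8017.8 + 205.4×336.0 = 77032.2 J, so not all ice melts; final T = 0 °C.
Heat left for melting: 14262 − 8017.8 = 6244.2 J
Mass melted = 6244.2 / 336.0 = 18.58 g
Ice remaining = 205.4 − 18.58 = 186.82 g

m_ice remaining = 187 g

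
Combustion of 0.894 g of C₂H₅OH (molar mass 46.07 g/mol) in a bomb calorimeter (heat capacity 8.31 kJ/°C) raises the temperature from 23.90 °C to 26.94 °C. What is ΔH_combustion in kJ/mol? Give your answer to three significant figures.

ΔH = -1300 kJ/mol

ΔT = 26.94 − 23.90 = 3.04 °C
q_cal = C_cal × ΔT = 8.31 × 3.04 = 25.2624 kJ
n = 0.894 / 46.07 = 0.01941 mol
q_rxn = −q_cal = -25.2624 kJ
ΔH = -25.2624 / 0.01941 = -1302 kJ/mol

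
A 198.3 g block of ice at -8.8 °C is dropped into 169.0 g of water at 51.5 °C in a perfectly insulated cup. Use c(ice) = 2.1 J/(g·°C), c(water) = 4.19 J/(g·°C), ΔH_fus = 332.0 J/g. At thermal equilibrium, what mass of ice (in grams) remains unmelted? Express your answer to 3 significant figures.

m_ice remaining = 99.5 g

Heat to warm all ice to 0 °C: 198.3×2.1×8.8 = 3664.6 J
Heat released by water cooling to 0 °C: 169.0×4.19×51.5 = 36468 J
36468 J < 3664.6 + 198.3×332.0 = 69500.2 J, so not all ice melts; final T = 0 °C.
Heat left for melting: 36468 − 3664.6 = 32803.4 J
Mass melted = 32803.4 / 332.0 = 98.81 g
Ice remaining = 198.3 − 98.81 = 99.49 g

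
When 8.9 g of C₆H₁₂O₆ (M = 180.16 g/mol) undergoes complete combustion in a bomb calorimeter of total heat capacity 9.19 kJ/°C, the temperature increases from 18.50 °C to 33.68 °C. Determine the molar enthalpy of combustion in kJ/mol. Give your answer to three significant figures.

ΔH = -2820 kJ/mol

ΔT = 33.68 − 18.50 = 15.18 °C
q_cal = C_cal × ΔT = 9.19 × 15.18 = 139.5042 kJ
n = 8.9 / 180.16 = 0.04940 mol
q_rxn = −q_cal = -139.5042 kJ
ΔH = -139.5042 / 0.04940 = -2824 kJ/mol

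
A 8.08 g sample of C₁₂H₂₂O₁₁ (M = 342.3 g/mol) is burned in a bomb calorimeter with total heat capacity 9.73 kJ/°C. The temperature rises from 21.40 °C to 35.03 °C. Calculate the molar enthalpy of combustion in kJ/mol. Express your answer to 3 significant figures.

ΔH = -5620 kJ/mol

ΔT = 35.03 − 21.40 = 13.63 °C
q_cal = C_cal × ΔT = 9.73 × 13.63 = 132.6199 kJ
n = 8.08 / 342.3 = 0.02361 mol
q_rxn = −q_cal = -132.6199 kJ
ΔH = -132.6199 / 0.02361 = -5617 kJ/mol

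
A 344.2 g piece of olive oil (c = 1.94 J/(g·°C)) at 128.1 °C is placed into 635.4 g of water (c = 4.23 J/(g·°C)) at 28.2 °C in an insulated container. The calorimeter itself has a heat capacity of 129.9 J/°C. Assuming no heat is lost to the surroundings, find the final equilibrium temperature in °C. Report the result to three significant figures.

Heat lost by olive oil = heat gained by water + calorimeter.
(344.2)(1.94)(128.1 − T) = [(635.4)(4.23) + 129.9](T − 28.2)
667.748 (128.1 − T) = 2817.642 (T − 28.2)
85539 − 667.748 T = 2817.642 T − 79458
164997 = 3485.390 T
T = 47.34 °C

T_f = 47.3 °C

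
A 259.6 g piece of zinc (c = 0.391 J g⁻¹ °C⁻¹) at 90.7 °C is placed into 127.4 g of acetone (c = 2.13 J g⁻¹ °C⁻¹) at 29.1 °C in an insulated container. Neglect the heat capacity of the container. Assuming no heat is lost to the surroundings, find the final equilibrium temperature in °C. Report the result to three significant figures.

T_f = 45.9 °C

Heat lost by zinc = heat gained by acetone.
(259.6)(0.391)(90.7 − T) = (127.4)(2.13)(T − 29.1)
101.5036 (90.7 − T) = 271.362 (T − 29.1)
9206.4 − 101.5036 T = 271.362 T − 7896.6
17103.0 = 372.8656 T
T = 45.87 °C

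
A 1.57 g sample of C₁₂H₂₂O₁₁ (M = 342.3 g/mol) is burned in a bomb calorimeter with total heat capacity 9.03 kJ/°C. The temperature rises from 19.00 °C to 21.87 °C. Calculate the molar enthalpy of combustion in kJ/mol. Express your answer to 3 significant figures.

ΔH = -5650 kJ/mol

ΔT = 21.87 − 19.00 = 2.87 °C
q_cal = C_cal × ΔT = 9.03 × 2.87 = 25.9161 kJ
n = 1.57 / 342.3 = 0.004587 mol
q_rxn = −q_cal = -25.9161 kJ
ΔH = -25.9161 / 0.004587 = -5650 kJ/mol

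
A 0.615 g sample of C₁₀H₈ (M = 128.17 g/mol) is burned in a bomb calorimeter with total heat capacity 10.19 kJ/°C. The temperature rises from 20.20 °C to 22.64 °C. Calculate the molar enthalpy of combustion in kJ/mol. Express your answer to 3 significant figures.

ΔH = -5180 kJ/mol

ΔT = 22.64 − 20.20 = 2.44 °C
q_cal = C_cal × ΔT = 10.19 × 2.44 = 24.8636 kJ
n = 0.615 / 128.17 = 0.004798 mol
q_rxn = −q_cal = -24.8636 kJ
ΔH = -24.8636 / 0.004798 = -5182 kJ/mol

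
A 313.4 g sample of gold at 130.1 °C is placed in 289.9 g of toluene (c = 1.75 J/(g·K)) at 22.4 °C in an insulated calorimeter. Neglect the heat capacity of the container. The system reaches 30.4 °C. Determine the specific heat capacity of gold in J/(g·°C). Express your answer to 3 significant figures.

c = 0.130 J/(g·°C)

q_gained = (289.9 × 1.75) × (30.4 − 22.4) = 4059 J
q_lost = 313.4 × c × (130.1 − 30.4) = 31245.98 c
Set equal: c = 4059 / 31245.98 = 0.130 J/(g·°C)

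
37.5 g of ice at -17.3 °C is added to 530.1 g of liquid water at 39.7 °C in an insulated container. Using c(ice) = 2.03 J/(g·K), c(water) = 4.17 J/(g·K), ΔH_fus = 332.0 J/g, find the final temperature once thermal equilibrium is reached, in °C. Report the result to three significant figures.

T_f = 31.3 °C

Heat to bring ice to 0 °C and melt it: q₁ = 37.5×2.03×17.3 + 37.5×332.0 = 13767 J
Heat the water can supply cooling to 0 °C: 530.1×4.17×39.7 = 87757.5 J > q₁, so all ice melts.
Energy balance: 530.1×4.17×(39.7 − T) = 13767 + 37.5×4.17×(T − 0)
2210.517(39.7 − T) = 13767 + 156.375 T
87757.5 − 13767 = 2366.892 T
T = 73990.5 / 2366.892 = 31.26 °C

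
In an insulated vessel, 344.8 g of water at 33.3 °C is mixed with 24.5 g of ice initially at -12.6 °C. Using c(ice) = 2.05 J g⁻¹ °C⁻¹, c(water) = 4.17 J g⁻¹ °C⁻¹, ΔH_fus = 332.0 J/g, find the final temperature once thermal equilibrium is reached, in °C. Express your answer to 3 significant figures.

T_f = 25.4 °C

Heat to bring ice to 0 °C and melt it: q₁ = 24.5×2.05×12.6 + 24.5×332.0 = 8766.8 J
Heat the water can supply cooling to 0 °C: 344.8×4.17×33.3 = 47879.3 J > q₁, so all ice melts.
Energy balance: 344.8×4.17×(33.3 − T) = 8766.8 + 24.5×4.17×(T − 0)
1437.816(33.3 − T) = 8766.8 + 102.165 T
47879.3 − 8766.8 = 1539.981 T
T = 39112.5 / 1539.981 = 25.40 °C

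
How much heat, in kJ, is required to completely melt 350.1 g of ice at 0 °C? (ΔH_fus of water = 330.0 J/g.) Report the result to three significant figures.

q = m × ΔH_fus = 350.1 × 330.0 = 115500 J = 116 kJ

q = 116 kJ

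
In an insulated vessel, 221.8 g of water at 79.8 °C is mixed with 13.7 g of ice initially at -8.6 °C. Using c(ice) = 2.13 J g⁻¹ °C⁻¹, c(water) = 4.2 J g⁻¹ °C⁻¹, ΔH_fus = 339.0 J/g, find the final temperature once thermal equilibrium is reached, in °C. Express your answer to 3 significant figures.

T_f = 70.2 °C

Heat to bring ice to 0 °C and melt it: q₁ = 13.7×2.13×8.6 + 13.7×339.0 = 4895.3 J
Heat the water can supply cooling to 0 °C: 221.8×4.2×79.8 = 74338.5 J > q₁, so all ice melts.
Energy balance: 221.8×4.2×(79.8 − T) = 4895.3 + 13.7×4.2×(T − 0)
931.56(79.8 − T) = 4895.3 + 57.54 T
74338.5 − 4895.3 = 989.10 T
T = 69443.2 / 989.10 = 70.21 °C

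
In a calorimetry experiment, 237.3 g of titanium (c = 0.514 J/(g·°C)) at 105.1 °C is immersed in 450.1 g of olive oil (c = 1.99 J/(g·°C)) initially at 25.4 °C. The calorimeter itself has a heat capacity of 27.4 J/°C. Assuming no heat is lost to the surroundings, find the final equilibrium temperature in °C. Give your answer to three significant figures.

T_f = 34.7 °C

Heat lost by titanium = heat gained by olive oil + calorimeter.
(237.3)(0.514)(105.1 − T) = [(450.1)(1.99) + 27.4](T − 25.4)
121.9722 (105.1 − T) = 923.099 (T − 25.4)
12819 − 121.9722 T = 923.099 T − 23447
36266 = 1045.0712 T
T = 34.70 °C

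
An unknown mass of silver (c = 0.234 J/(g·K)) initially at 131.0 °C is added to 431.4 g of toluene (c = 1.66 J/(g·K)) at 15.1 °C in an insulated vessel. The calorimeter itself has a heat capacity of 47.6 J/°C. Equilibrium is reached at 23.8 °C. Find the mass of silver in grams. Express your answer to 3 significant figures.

m = 265 g

q_gained = (431.4 × 1.66 + 47.6) × (23.8 − 15.1) = 6644 J
q_lost = m × 0.234 × (131.0 − 23.8) = 25.0848 m
m = 6644 / 25.0848 = 265 g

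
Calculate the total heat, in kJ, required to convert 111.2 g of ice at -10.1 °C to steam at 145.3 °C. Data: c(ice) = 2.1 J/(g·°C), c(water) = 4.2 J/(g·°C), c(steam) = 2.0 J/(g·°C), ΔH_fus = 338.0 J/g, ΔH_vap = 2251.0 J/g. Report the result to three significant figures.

q = 347 kJ

q1 (heat ice -10.1→0.0 °C): 111.2 × 2.1 × 10.1 = 2359 J
q2 (melt at 0 °C): 111.2 × 338.0 = 37586 J
q3 (heat water 0.0→100.0 °C): 111.2 × 4.2 × 100.0 = 46704 J
q4 (vaporize at 100 °C): 111.2 × 2251.0 = 250311 J
q5 (heat steam 100.0→145.3 °C): 111.2 × 2.0 × 45.3 = 10075 J
Total: 2359 + 37586 + 46704 + 250311 + 10075 = 347035 J = 347 kJ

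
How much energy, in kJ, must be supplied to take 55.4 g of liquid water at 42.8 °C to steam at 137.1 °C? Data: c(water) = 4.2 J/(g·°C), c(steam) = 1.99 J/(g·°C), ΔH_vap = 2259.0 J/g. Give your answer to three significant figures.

q = 143 kJ

q1 (heat water 42.8→100.0 °C): 55.4 × 4.2 × 57.2 = 13309 J
q2 (vaporize at 100 °C): 55.4 × 2259.0 = 125149 J
q3 (heat steam 100.0→137.1 °C): 55.4 × 1.99 × 37.1 = 4090 J
Total: 13309 + 125149 + 4090 = 142548 J = 143 kJ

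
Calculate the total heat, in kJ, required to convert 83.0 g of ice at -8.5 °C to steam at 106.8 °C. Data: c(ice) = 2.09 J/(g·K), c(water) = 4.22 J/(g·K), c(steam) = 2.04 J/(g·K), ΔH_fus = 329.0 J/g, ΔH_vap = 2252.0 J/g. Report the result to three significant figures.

q = 252 kJ

q1 (heat ice -8.5→0.0 °C): 83.0 × 2.09 × 8.5 = 1474 J
q2 (melt at 0 °C): 83.0 × 329.0 = 27307 J
q3 (heat water 0.0→100.0 °C): 83.0 × 4.22 × 100.0 = 35026 J
q4 (vaporize at 100 °C): 83.0 × 2252.0 = 186916 J
q5 (heat steam 100.0→106.8 °C): 83.0 × 2.04 × 6.8 = 1151 J
Total: 1474 + 27307 + 35026 + 186916 + 1151 = 251874 J = 252 kJ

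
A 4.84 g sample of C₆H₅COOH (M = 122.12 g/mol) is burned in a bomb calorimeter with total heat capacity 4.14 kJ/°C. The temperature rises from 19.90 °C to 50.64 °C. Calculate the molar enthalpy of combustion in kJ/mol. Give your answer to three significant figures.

ΔH = -3210 kJ/mol

ΔT = 50.64 − 19.90 = 30.74 °C
q_cal = C_cal × ΔT = 4.14 × 30.74 = 127.2636 kJ
n = 4.84 / 122.12 = 0.03963 mol
q_rxn = −q_cal = -127.2636 kJ
ΔH = -127.2636 / 0.03963 = -3211 kJ/mol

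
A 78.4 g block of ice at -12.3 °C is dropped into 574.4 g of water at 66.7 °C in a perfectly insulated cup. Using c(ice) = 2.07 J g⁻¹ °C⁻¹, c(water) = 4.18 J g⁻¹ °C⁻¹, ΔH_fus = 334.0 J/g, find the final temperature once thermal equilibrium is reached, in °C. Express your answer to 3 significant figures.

T_f = 48.4 °C

Heat to bring ice to 0 °C and melt it: q₁ = 78.4×2.07×12.3 + 78.4×334.0 = 28182 J
Heat the water can supply cooling to 0 °C: 574.4×4.18×66.7 = 160146 J > q₁, so all ice melts.
Energy balance: 574.4×4.18×(66.7 − T) = 28182 + 78.4×4.18×(T − 0)
2400.992(66.7 − T) = 28182 + 327.712 T
160146 − 28182 = 2728.704 T
T = 131964 / 2728.704 = 48.36 °C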